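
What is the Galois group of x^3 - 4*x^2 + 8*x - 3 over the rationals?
Gal(K/Q) = S_3 (symmetric group of order 6)

Compute the discriminant of x^3 + (-4)*x^2 + (8)*x + (-3): Δ = -307. Since Δ is not a rational square, the Galois group is not contained in A_3; it must be the full S_3 (irreducibility of the cubic rules out anything smaller).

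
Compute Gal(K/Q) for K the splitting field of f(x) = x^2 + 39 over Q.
Gal(K/Q) = Z/2Z (cyclic of order 2)

x^2 + 39 is irreducible over Q since -39 is not a rational square. The splitting field Q(sqrt(-39)) has degree 2 over Q, and its unique nontrivial automorphism is sqrt(-39) ↦ -sqrt(-39). Hence Gal(Q(sqrt(-39))/Q) = Z/2Z.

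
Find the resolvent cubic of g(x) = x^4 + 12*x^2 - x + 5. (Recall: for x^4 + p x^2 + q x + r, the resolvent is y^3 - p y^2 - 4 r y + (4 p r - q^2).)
h(y) = y^3 - 12*y^2 - 20*y + 239

Identify coefficients: p = 12, q = -1, r = 5.
Plug into h(y) = y^3 - p y^2 - 4 r y + (4 p r - q^2):
  h(y) = y^3 - (12) y^2 - 4*(5) y + (4*(12)*(5) - (-1)^2)
       = y^3 + (-12) y^2 + (-20) y + (239).
Simplifying: h(y) = y^3 - 12*y^2 - 20*y + 239.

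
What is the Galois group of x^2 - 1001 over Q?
Gal(K/Q) = Z/2Z (cyclic of order 2)

x^2 - 1001 is irreducible over Q since 1001 is not a rational square. The splitting field Q(sqrt(1001)) has degree 2 over Q, and its unique nontrivial automorphism is sqrt(1001) ↦ -sqrt(1001). Hence Gal(Q(sqrt(1001))/Q) = Z/2Z.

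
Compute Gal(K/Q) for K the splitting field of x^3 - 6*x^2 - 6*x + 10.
Gal(K/Q) = S_3 (symmetric group of order 6)

Compute the discriminant of x^3 + (-6)*x^2 + (-6)*x + (10): Δ = 14580. Since Δ is not a rational square, the Galois group is not contained in A_3; it must be the full S_3 (irreducibility of the cubic rules out anything smaller).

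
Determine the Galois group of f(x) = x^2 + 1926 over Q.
Gal(K/Q) = Z/2Z (cyclic of order 2)

x^2 + 1926 is irreducible over Q since -1926 is not a rational square. The splitting field Q(sqrt(-1926)) has degree 2 over Q, and its unique nontrivial automorphism is sqrt(-1926) ↦ -sqrt(-1926). Hence Gal(Q(sqrt(-1926))/Q) = Z/2Z.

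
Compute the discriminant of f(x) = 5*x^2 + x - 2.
Δ = 41

For a quadratic a x^2 + b x + c the discriminant is Δ = b^2 - 4ac = (1)^2 - 4*(5)*(-2) = 1 - (-40) = 41.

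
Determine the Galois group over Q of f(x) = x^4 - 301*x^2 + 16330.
Gal(K/Q) = V_4 (Klein four-group, Z/2Z × Z/2Z)

f factors as (x^2 - 71)(x^2 - 230), so the splitting field is K = Q(sqrt(71), sqrt(230)). The elements 71, 230, 16330 are all non-squares in Q, so sqrt(71) and sqrt(230) generate independent quadratic extensions. Thus [K:Q] = 4 and Gal(K/Q) is generated by the two order-2 automorphisms sqrt(71) ↦ -sqrt(71) and sqrt(230) ↦ -sqrt(230), giving V_4.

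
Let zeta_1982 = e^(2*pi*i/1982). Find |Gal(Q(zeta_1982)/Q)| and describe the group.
|Gal(Q(zeta_1982)/Q)| = phi(1982) = 990; group ≅ (Z/1982Z)^* ≅ Z/990Z

The n-th cyclotomic polynomial Φ_1982(x) is the minimal polynomial of zeta_1982 over Q and has degree phi(1982) = 990. So Q(zeta_1982) is a degree-990 Galois extension with Galois group (Z/1982Z)^*. By CRT, (Z/1982Z)^* ≅ (Z/2Z)^* × (Z/991Z)^*. Each prime-power unit group is (Z/2Z)^* ≅ trivial group (order 1); (Z/991Z)^* ≅ Z/990Z. Hence Gal(Q(zeta_1982)/Q) ≅ Z/990Z.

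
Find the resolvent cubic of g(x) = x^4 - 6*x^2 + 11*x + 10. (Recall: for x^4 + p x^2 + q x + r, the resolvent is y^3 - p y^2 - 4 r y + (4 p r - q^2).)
h(y) = y^3 + 6*y^2 - 40*y - 361

Identify coefficients: p = -6, q = 11, r = 10.
Plug into h(y) = y^3 - p y^2 - 4 r y + (4 p r - q^2):
  h(y) = y^3 - (-6) y^2 - 4*(10) y + (4*(-6)*(10) - (11)^2)
       = y^3 + (6) y^2 + (-40) y + (-361).
Simplifying: h(y) = y^3 + 6*y^2 - 40*y - 361.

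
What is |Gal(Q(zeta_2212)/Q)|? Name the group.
|Gal(Q(zeta_2212)/Q)| = phi(2212) = 936; group ≅ (Z/2212Z)^* ≅ Z/2Z × Z/6Z × Z/78Z

The n-th cyclotomic polynomial Φ_2212(x) is the minimal polynomial of zeta_2212 over Q and has degree phi(2212) = 936. So Q(zeta_2212) is a degree-936 Galois extension with Galois group (Z/2212Z)^*. By CRT, (Z/2212Z)^* ≅ (Z/4Z)^* × (Z/7Z)^* × (Z/79Z)^*. Each prime-power unit group is (Z/4Z)^* ≅ Z/2Z; (Z/7Z)^* ≅ Z/6Z; (Z/79Z)^* ≅ Z/78Z. Hence Gal(Q(zeta_2212)/Q) ≅ Z/2Z × Z/6Z × Z/78Z.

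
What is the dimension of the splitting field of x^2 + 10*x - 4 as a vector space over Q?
[K:Q] = 2

The discriminant of x^2 + (10)*x + (-4) is b^2 - 4c = 100 - (-16) = 116. Since 116 is not a perfect square in Q, the polynomial is irreducible over Q. Its two roots generate a degree-2 extension, so [K:Q] = 2.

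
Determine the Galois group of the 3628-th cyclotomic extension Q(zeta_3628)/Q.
|Gal(Q(zeta_3628)/Q)| = phi(3628) = 1812; group ≅ (Z/3628Z)^* ≅ Z/2Z × Z/906Z

The n-th cyclotomic polynomial Φ_3628(x) is the minimal polynomial of zeta_3628 over Q and has degree phi(3628) = 1812. So Q(zeta_3628) is a degree-1812 Galois extension with Galois group (Z/3628Z)^*. By CRT, (Z/3628Z)^* ≅ (Z/4Z)^* × (Z/907Z)^*. Each prime-power unit group is (Z/4Z)^* ≅ Z/2Z; (Z/907Z)^* ≅ Z/906Z. Hence Gal(Q(zeta_3628)/Q) ≅ Z/2Z × Z/906Z.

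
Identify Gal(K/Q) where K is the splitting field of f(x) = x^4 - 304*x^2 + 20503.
Gal(K/Q) = V_4 (Klein four-group, Z/2Z × Z/2Z)

f factors as (x^2 - 101)(x^2 - 203), so the splitting field is K = Q(sqrt(101), sqrt(203)). The elements 101, 203, 20503 are all non-squares in Q, so sqrt(101) and sqrt(203) generate independent quadratic extensions. Thus [K:Q] = 4 and Gal(K/Q) is generated by the two order-2 automorphisms sqrt(101) ↦ -sqrt(101) and sqrt(203) ↦ -sqrt(203), giving V_4.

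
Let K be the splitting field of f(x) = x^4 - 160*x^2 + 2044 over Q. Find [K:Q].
[K:Q] = 4

f factors as (x^2 - 146)(x^2 - 14); the splitting field is K = Q(sqrt(146), sqrt(14)). Since 146, 14, and 2044 are all non-squares in Q, the three subfields Q(sqrt(146)), Q(sqrt(14)), Q(sqrt(2044)) are distinct degree-2 extensions, so [K:Q] = 4 (Klein four Galois group).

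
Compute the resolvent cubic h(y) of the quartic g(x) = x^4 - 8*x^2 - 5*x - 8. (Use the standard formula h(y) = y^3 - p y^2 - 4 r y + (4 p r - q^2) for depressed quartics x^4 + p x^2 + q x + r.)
h(y) = y^3 + 8*y^2 + 32*y + 231

Identify coefficients: p = -8, q = -5, r = -8.
Plug into h(y) = y^3 - p y^2 - 4 r y + (4 p r - q^2):
  h(y) = y^3 - (-8) y^2 - 4*(-8) y + (4*(-8)*(-8) - (-5)^2)
       = y^3 + (8) y^2 + (32) y + (231).
Simplifying: h(y) = y^3 + 8*y^2 + 32*y + 231.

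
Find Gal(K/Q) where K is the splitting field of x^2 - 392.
Gal(K/Q) = Z/2Z (cyclic of order 2)

x^2 - 392 is irreducible over Q since 392 is not a rational square. The splitting field Q(sqrt(392)) has degree 2 over Q, and its unique nontrivial automorphism is sqrt(392) ↦ -sqrt(392). Hence Gal(Q(sqrt(392))/Q) = Z/2Z.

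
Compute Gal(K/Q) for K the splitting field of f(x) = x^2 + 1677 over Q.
Gal(K/Q) = Z/2Z (cyclic of order 2)

x^2 + 1677 is irreducible over Q since -1677 is not a rational square. The splitting field Q(sqrt(-1677)) has degree 2 over Q, and its unique nontrivial automorphism is sqrt(-1677) ↦ -sqrt(-1677). Hence Gal(Q(sqrt(-1677))/Q) = Z/2Z.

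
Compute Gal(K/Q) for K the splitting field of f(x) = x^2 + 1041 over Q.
Gal(K/Q) = Z/2Z (cyclic of order 2)

x^2 + 1041 is irreducible over Q since -1041 is not a rational square. The splitting field Q(sqrt(-1041)) has degree 2 over Q, and its unique nontrivial automorphism is sqrt(-1041) ↦ -sqrt(-1041). Hence Gal(Q(sqrt(-1041))/Q) = Z/2Z.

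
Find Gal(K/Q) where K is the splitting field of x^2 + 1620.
Gal(K/Q) = Z/2Z (cyclic of order 2)

x^2 + 1620 is irreducible over Q since -1620 is not a rational square. The splitting field Q(sqrt(-1620)) has degree 2 over Q, and its unique nontrivial automorphism is sqrt(-1620) ↦ -sqrt(-1620). Hence Gal(Q(sqrt(-1620))/Q) = Z/2Z.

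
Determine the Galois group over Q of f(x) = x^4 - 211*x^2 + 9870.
Gal(K/Q) = V_4 (Klein four-group, Z/2Z × Z/2Z)

f factors as (x^2 - 141)(x^2 - 70), so the splitting field is K = Q(sqrt(141), sqrt(70)). The elements 141, 70, 9870 are all non-squares in Q, so sqrt(141) and sqrt(70) generate independent quadratic extensions. Thus [K:Q] = 4 and Gal(K/Q) is generated by the two order-2 automorphisms sqrt(141) ↦ -sqrt(141) and sqrt(70) ↦ -sqrt(70), giving V_4.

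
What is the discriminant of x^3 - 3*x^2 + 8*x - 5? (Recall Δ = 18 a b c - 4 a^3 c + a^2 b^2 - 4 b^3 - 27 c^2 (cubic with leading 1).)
Δ = -527

For x^3 + a x^2 + b x + c the discriminant is Δ = 18 a b c - 4 a^3 c + a^2 b^2 - 4 b^3 - 27 c^2.
Plug a = -3, b = 8, c = -5:
  18*(-3)*(8)*(-5) - 4*(-3)^3*(-5) + (-3)^2*(8)^2 - 4*(8)^3 - 27*(-5)^2
  = 2160 + (-540) + 576 + (-2048) + (-675)
  = -527.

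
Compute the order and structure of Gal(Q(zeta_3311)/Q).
|Gal(Q(zeta_3311)/Q)| = phi(3311) = 2520; group ≅ (Z/3311Z)^* ≅ Z/6Z × Z/10Z × Z/42Z

The n-th cyclotomic polynomial Φ_3311(x) is the minimal polynomial of zeta_3311 over Q and has degree phi(3311) = 2520. So Q(zeta_3311) is a degree-2520 Galois extension with Galois group (Z/3311Z)^*. By CRT, (Z/3311Z)^* ≅ (Z/7Z)^* × (Z/11Z)^* × (Z/43Z)^*. Each prime-power unit group is (Z/7Z)^* ≅ Z/6Z; (Z/11Z)^* ≅ Z/10Z; (Z/43Z)^* ≅ Z/42Z. Hence Gal(Q(zeta_3311)/Q) ≅ Z/6Z × Z/10Z × Z/42Z.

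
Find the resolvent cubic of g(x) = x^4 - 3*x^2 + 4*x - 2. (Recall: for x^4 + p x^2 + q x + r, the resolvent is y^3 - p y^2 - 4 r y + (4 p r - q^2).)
h(y) = y^3 + 3*y^2 + 8*y + 8

Identify coefficients: p = -3, q = 4, r = -2.
Plug into h(y) = y^3 - p y^2 - 4 r y + (4 p r - q^2):
  h(y) = y^3 - (-3) y^2 - 4*(-2) y + (4*(-3)*(-2) - (4)^2)
       = y^3 + (3) y^2 + (8) y + (8).
Simplifying: h(y) = y^3 + 3*y^2 + 8*y + 8.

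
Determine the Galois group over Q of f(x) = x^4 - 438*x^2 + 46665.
Gal(K/Q) = V_4 (Klein four-group, Z/2Z × Z/2Z)

f factors as (x^2 - 183)(x^2 - 255), so the splitting field is K = Q(sqrt(183), sqrt(255)). The elements 183, 255, 46665 are all non-squares in Q, so sqrt(183) and sqrt(255) generate independent quadratic extensions. Thus [K:Q] = 4 and Gal(K/Q) is generated by the two order-2 automorphisms sqrt(183) ↦ -sqrt(183) and sqrt(255) ↦ -sqrt(255), giving V_4.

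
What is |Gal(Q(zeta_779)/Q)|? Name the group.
|Gal(Q(zeta_779)/Q)| = phi(779) = 720; group ≅ (Z/779Z)^* ≅ Z/18Z × Z/40Z

The n-th cyclotomic polynomial Φ_779(x) is the minimal polynomial of zeta_779 over Q and has degree phi(779) = 720. So Q(zeta_779) is a degree-720 Galois extension with Galois group (Z/779Z)^*. By CRT, (Z/779Z)^* ≅ (Z/19Z)^* × (Z/41Z)^*. Each prime-power unit group is (Z/19Z)^* ≅ Z/18Z; (Z/41Z)^* ≅ Z/40Z. Hence Gal(Q(zeta_779)/Q) ≅ Z/18Z × Z/40Z.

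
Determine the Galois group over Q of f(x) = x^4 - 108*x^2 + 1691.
Gal(K/Q) = V_4 (Klein four-group, Z/2Z × Z/2Z)

f factors as (x^2 - 89)(x^2 - 19), so the splitting field is K = Q(sqrt(89), sqrt(19)). The elements 89, 19, 1691 are all non-squares in Q, so sqrt(89) and sqrt(19) generate independent quadratic extensions. Thus [K:Q] = 4 and Gal(K/Q) is generated by the two order-2 automorphisms sqrt(89) ↦ -sqrt(89) and sqrt(19) ↦ -sqrt(19), giving V_4.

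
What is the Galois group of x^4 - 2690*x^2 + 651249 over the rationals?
Gal(K/Q) = Z/2Z (cyclic of order 2)

f factors as (x^2 - 269)(x^2 - 2421), so the splitting field is K = Q(sqrt(269), sqrt(2421)). The squarefree part of 269 is 269 and the squarefree part of 2421 is also 269, so sqrt(269) and sqrt(2421) are both rational multiples of sqrt(269). Hence Q(sqrt(269)) = Q(sqrt(2421)) = Q(sqrt(269)), and the splitting field collapses to a single degree-2 extension with Galois group Z/2Z.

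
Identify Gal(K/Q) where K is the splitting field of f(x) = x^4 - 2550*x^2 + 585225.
Gal(K/Q) = Z/2Z (cyclic of order 2)

f factors as (x^2 - 2295)(x^2 - 255), so the splitting field is K = Q(sqrt(2295), sqrt(255)). The squarefree part of 2295 is 255 and the squarefree part of 255 is also 255, so sqrt(2295) and sqrt(255) are both rational multiples of sqrt(255). Hence Q(sqrt(2295)) = Q(sqrt(255)) = Q(sqrt(255)), and the splitting field collapses to a single degree-2 extension with Galois group Z/2Z.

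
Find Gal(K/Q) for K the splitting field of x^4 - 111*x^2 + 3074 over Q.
Gal(K/Q) = V_4 (Klein four-group, Z/2Z × Z/2Z)

f factors as (x^2 - 53)(x^2 - 58), so the splitting field is K = Q(sqrt(53), sqrt(58)). The elements 53, 58, 3074 are all non-squares in Q, so sqrt(53) and sqrt(58) generate independent quadratic extensions. Thus [K:Q] = 4 and Gal(K/Q) is generated by the two order-2 automorphisms sqrt(53) ↦ -sqrt(53) and sqrt(58) ↦ -sqrt(58), giving V_4.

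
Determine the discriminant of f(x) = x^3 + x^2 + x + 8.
Δ = -1619

For x^3 + a x^2 + b x + c the discriminant is Δ = 18 a b c - 4 a^3 c + a^2 b^2 - 4 b^3 - 27 c^2.
Plug a = 1, b = 1, c = 8:
  18*(1)*(1)*(8) - 4*(1)^3*(8) + (1)^2*(1)^2 - 4*(1)^3 - 27*(8)^2
  = 144 + (-32) + 1 + (-4) + (-1728)
  = -1619.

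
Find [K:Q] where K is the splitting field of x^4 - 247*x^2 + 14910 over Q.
[K:Q] = 4

f factors as (x^2 - 105)(x^2 - 142); the splitting field is K = Q(sqrt(105), sqrt(142)). Since 105, 142, and 14910 are all non-squares in Q, the three subfields Q(sqrt(105)), Q(sqrt(142)), Q(sqrt(14910)) are distinct degree-2 extensions, so [K:Q] = 4 (Klein four Galois group).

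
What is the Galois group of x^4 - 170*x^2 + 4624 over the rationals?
Gal(K/Q) = Z/2Z (cyclic of order 2)

f factors as (x^2 - 34)(x^2 - 136), so the splitting field is K = Q(sqrt(34), sqrt(136)). The squarefree part of 34 is 34 and the squarefree part of 136 is also 34, so sqrt(34) and sqrt(136) are both rational multiples of sqrt(34). Hence Q(sqrt(34)) = Q(sqrt(136)) = Q(sqrt(34)), and the splitting field collapses to a single degree-2 extension with Galois group Z/2Z.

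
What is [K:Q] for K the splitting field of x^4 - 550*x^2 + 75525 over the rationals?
[K:Q] = 4

f factors as (x^2 - 285)(x^2 - 265); the splitting field is K = Q(sqrt(285), sqrt(265)). Since 285, 265, and 75525 are all non-squares in Q, the three subfields Q(sqrt(285)), Q(sqrt(265)), Q(sqrt(75525)) are distinct degree-2 extensions, so [K:Q] = 4 (Klein four Galois group).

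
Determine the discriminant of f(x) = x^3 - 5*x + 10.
Δ = -2200

For a depressed cubic x^3 + p x + q the discriminant is Δ = -4 p^3 - 27 q^2 = -4*(-5)^3 - 27*(10)^2 = 500 - 2700 = -2200.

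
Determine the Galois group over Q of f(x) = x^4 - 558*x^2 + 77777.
Gal(K/Q) = V_4 (Klein four-group, Z/2Z × Z/2Z)

f factors as (x^2 - 271)(x^2 - 287), so the splitting field is K = Q(sqrt(271), sqrt(287)). The elements 271, 287, 77777 are all non-squares in Q, so sqrt(271) and sqrt(287) generate independent quadratic extensions. Thus [K:Q] = 4 and Gal(K/Q) is generated by the two order-2 automorphisms sqrt(271) ↦ -sqrt(271) and sqrt(287) ↦ -sqrt(287), giving V_4.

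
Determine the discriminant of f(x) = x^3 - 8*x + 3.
Δ = 1805

For a depressed cubic x^3 + p x + q the discriminant is Δ = -4 p^3 - 27 q^2 = -4*(-8)^3 - 27*(3)^2 = 2048 - 243 = 1805.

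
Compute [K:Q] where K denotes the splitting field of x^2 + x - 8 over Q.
[K:Q] = 2

The discriminant of x^2 + (1)*x + (-8) is b^2 - 4c = 1 - (-32) = 33. Since 33 is not a perfect square in Q, the polynomial is irreducible over Q. Its two roots generate a degree-2 extension, so [K:Q] = 2.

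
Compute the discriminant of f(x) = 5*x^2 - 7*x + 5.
Δ = -51

For a quadratic a x^2 + b x + c the discriminant is Δ = b^2 - 4ac = (-7)^2 - 4*(5)*(5) = 49 - (100) = -51.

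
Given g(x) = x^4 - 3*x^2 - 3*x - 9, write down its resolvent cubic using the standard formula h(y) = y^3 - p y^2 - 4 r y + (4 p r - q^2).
h(y) = y^3 + 3*y^2 + 36*y + 99

Identify coefficients: p = -3, q = -3, r = -9.
Plug into h(y) = y^3 - p y^2 - 4 r y + (4 p r - q^2):
  h(y) = y^3 - (-3) y^2 - 4*(-9) y + (4*(-3)*(-9) - (-3)^2)
       = y^3 + (3) y^2 + (36) y + (99).
Simplifying: h(y) = y^3 + 3*y^2 + 36*y + 99.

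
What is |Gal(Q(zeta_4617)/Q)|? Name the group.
|Gal(Q(zeta_4617)/Q)| = phi(4617) = 2916; group ≅ (Z/4617Z)^* ≅ Z/18Z × Z/162Z

The n-th cyclotomic polynomial Φ_4617(x) is the minimal polynomial of zeta_4617 over Q and has degree phi(4617) = 2916. So Q(zeta_4617) is a degree-2916 Galois extension with Galois group (Z/4617Z)^*. By CRT, (Z/4617Z)^* ≅ (Z/243Z)^* × (Z/19Z)^*. Each prime-power unit group is (Z/243Z)^* ≅ Z/162Z; (Z/19Z)^* ≅ Z/18Z. Hence Gal(Q(zeta_4617)/Q) ≅ Z/18Z × Z/162Z.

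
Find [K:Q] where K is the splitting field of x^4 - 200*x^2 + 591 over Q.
[K:Q] = 4

f factors as (x^2 - 197)(x^2 - 3); the splitting field is K = Q(sqrt(197), sqrt(3)). Since 197, 3, and 591 are all non-squares in Q, the three subfields Q(sqrt(197)), Q(sqrt(3)), Q(sqrt(591)) are distinct degree-2 extensions, so [K:Q] = 4 (Klein four Galois group).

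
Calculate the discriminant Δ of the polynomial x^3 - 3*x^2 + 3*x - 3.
Δ = -108

For x^3 + a x^2 + b x + c the discriminant is Δ = 18 a b c - 4 a^3 c + a^2 b^2 - 4 b^3 - 27 c^2.
Plug a = -3, b = 3, c = -3:
  18*(-3)*(3)*(-3) - 4*(-3)^3*(-3) + (-3)^2*(3)^2 - 4*(3)^3 - 27*(-3)^2
  = 486 + (-324) + 81 + (-108) + (-243)
  = -108.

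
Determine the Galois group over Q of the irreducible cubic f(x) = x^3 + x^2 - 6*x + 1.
Gal(K/Q) = S_3 (symmetric group of order 6)

Compute the discriminant of x^3 + (1)*x^2 + (-6)*x + (1): Δ = 761. Since Δ is not a rational square, the Galois group is not contained in A_3; it must be the full S_3 (irreducibility of the cubic rules out anything smaller).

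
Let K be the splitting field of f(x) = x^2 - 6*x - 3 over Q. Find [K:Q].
[K:Q] = 2

The discriminant of x^2 + (-6)*x + (-3) is b^2 - 4c = 36 - (-12) = 48. Since 48 is not a perfect square in Q, the polynomial is irreducible over Q. Its two roots generate a degree-2 extension, so [K:Q] = 2.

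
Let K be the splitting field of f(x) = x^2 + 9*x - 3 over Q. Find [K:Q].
[K:Q] = 2

The discriminant of x^2 + (9)*x + (-3) is b^2 - 4c = 81 - (-12) = 93. Since 93 is not a perfect square in Q, the polynomial is irreducible over Q. Its two roots generate a degree-2 extension, so [K:Q] = 2.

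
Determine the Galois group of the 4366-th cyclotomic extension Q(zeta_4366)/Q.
|Gal(Q(zeta_4366)/Q)| = phi(4366) = 2088; group ≅ (Z/4366Z)^* ≅ Z/36Z × Z/58Z

The n-th cyclotomic polynomial Φ_4366(x) is the minimal polynomial of zeta_4366 over Q and has degree phi(4366) = 2088. So Q(zeta_4366) is a degree-2088 Galois extension with Galois group (Z/4366Z)^*. By CRT, (Z/4366Z)^* ≅ (Z/2Z)^* × (Z/37Z)^* × (Z/59Z)^*. Each prime-power unit group is (Z/2Z)^* ≅ trivial group (order 1); (Z/37Z)^* ≅ Z/36Z; (Z/59Z)^* ≅ Z/58Z. Hence Gal(Q(zeta_4366)/Q) ≅ Z/36Z × Z/58Z.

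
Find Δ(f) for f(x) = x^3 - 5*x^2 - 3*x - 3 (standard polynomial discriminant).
Δ = -2220

For x^3 + a x^2 + b x + c the discriminant is Δ = 18 a b c - 4 a^3 c + a^2 b^2 - 4 b^3 - 27 c^2.
Plug a = -5, b = -3, c = -3:
  18*(-5)*(-3)*(-3) - 4*(-5)^3*(-3) + (-5)^2*(-3)^2 - 4*(-3)^3 - 27*(-3)^2
  = -810 + (-1500) + 225 + (108) + (-243)
  = -2220.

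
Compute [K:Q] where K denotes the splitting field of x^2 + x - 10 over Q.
[K:Q] = 2

The discriminant of x^2 + (1)*x + (-10) is b^2 - 4c = 1 - (-40) = 41. Since 41 is not a perfect square in Q, the polynomial is irreducible over Q. Its two roots generate a degree-2 extension, so [K:Q] = 2.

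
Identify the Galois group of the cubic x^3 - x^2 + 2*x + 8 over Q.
Gal(K/Q) = S_3 (symmetric group of order 6)

Compute the discriminant of x^3 + (-1)*x^2 + (2)*x + (8): Δ = -2012. Since Δ is not a rational square, the Galois group is not contained in A_3; it must be the full S_3 (irreducibility of the cubic rules out anything smaller).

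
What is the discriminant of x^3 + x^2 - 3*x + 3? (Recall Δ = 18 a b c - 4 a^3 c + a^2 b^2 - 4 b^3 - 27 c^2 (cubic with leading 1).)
Δ = -300

For x^3 + a x^2 + b x + c the discriminant is Δ = 18 a b c - 4 a^3 c + a^2 b^2 - 4 b^3 - 27 c^2.
Plug a = 1, b = -3, c = 3:
  18*(1)*(-3)*(3) - 4*(1)^3*(3) + (1)^2*(-3)^2 - 4*(-3)^3 - 27*(3)^2
  = -162 + (-12) + 9 + (108) + (-243)
  = -300.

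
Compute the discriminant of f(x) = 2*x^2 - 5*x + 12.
Δ = -71

For a quadratic a x^2 + b x + c the discriminant is Δ = b^2 - 4ac = (-5)^2 - 4*(2)*(12) = 25 - (96) = -71.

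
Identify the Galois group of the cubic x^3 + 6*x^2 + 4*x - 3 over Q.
Gal(K/Q) = S_3 (symmetric group of order 6)

Compute the discriminant of x^3 + (6)*x^2 + (4)*x + (-3): Δ = 1373. Since Δ is not a rational square, the Galois group is not contained in A_3; it must be the full S_3 (irreducibility of the cubic rules out anything smaller).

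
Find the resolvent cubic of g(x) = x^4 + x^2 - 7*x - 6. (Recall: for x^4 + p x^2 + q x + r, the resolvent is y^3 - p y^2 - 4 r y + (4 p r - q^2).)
h(y) = y^3 - y^2 + 24*y - 73

Identify coefficients: p = 1, q = -7, r = -6.
Plug into h(y) = y^3 - p y^2 - 4 r y + (4 p r - q^2):
  h(y) = y^3 - (1) y^2 - 4*(-6) y + (4*(1)*(-6) - (-7)^2)
       = y^3 + (-1) y^2 + (24) y + (-73).
Simplifying: h(y) = y^3 - y^2 + 24*y - 73.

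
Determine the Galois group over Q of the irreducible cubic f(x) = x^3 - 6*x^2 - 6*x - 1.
Gal(K/Q) = S_3 (symmetric group of order 6)

Compute the discriminant of x^3 + (-6)*x^2 + (-6)*x + (-1): Δ = 621. Since Δ is not a rational square, the Galois group is not contained in A_3; it must be the full S_3 (irreducibility of the cubic rules out anything smaller).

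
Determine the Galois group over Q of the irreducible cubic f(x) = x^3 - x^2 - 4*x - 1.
Gal(K/Q) = A_3 (cyclic of order 3)

Compute the discriminant of x^3 + (-1)*x^2 + (-4)*x + (-1): Δ = 169. Since Δ is a perfect square (Δ = 13^2), the Galois group is contained in A_3. Irreducibility forces the group to be transitive on three roots, so Gal = A_3.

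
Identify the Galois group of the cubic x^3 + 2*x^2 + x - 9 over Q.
Gal(K/Q) = S_3 (symmetric group of order 6)

Compute the discriminant of x^3 + (2)*x^2 + (1)*x + (-9): Δ = -2223. Since Δ is not a rational square, the Galois group is not contained in A_3; it must be the full S_3 (irreducibility of the cubic rules out anything smaller).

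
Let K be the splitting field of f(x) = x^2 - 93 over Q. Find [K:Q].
[K:Q] = 2

The polynomial x^2 - 93 is irreducible over Q since 93 is not a perfect square. Its splitting field is Q(sqrt(93)), which has degree 2 over Q.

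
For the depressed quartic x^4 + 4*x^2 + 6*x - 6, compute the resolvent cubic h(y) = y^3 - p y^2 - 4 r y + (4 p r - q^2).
h(y) = y^3 - 4*y^2 + 24*y - 132

Identify coefficients: p = 4, q = 6, r = -6.
Plug into h(y) = y^3 - p y^2 - 4 r y + (4 p r - q^2):
  h(y) = y^3 - (4) y^2 - 4*(-6) y + (4*(4)*(-6) - (6)^2)
       = y^3 + (-4) y^2 + (24) y + (-132).
Simplifying: h(y) = y^3 - 4*y^2 + 24*y - 132.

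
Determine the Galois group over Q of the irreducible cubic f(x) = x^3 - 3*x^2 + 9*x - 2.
Gal(K/Q) = S_3 (symmetric group of order 6)

Compute the discriminant of x^3 + (-3)*x^2 + (9)*x + (-2): Δ = -1539. Since Δ is not a rational square, the Galois group is not contained in A_3; it must be the full S_3 (irreducibility of the cubic rules out anything smaller).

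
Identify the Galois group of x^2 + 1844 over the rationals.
Gal(K/Q) = Z/2Z (cyclic of order 2)

x^2 + 1844 is irreducible over Q since -1844 is not a rational square. The splitting field Q(sqrt(-1844)) has degree 2 over Q, and its unique nontrivial automorphism is sqrt(-1844) ↦ -sqrt(-1844). Hence Gal(Q(sqrt(-1844))/Q) = Z/2Z.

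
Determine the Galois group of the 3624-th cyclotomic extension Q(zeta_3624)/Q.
|Gal(Q(zeta_3624)/Q)| = phi(3624) = 1200; group ≅ (Z/3624Z)^* ≅ Z/2Z × Z/2Z × Z/2Z × Z/150Z

The n-th cyclotomic polynomial Φ_3624(x) is the minimal polynomial of zeta_3624 over Q and has degree phi(3624) = 1200. So Q(zeta_3624) is a degree-1200 Galois extension with Galois group (Z/3624Z)^*. By CRT, (Z/3624Z)^* ≅ (Z/8Z)^* × (Z/3Z)^* × (Z/151Z)^*. Each prime-power unit group is (Z/8Z)^* ≅ Z/2Z × Z/2Z; (Z/3Z)^* ≅ Z/2Z; (Z/151Z)^* ≅ Z/150Z. Hence Gal(Q(zeta_3624)/Q) ≅ Z/2Z × Z/2Z × Z/2Z × Z/150Z.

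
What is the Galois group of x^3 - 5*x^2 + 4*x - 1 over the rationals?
Gal(K/Q) = S_3 (symmetric group of order 6)

Compute the discriminant of x^3 + (-5)*x^2 + (4)*x + (-1): Δ = -23. Since Δ is not a rational square, the Galois group is not contained in A_3; it must be the full S_3 (irreducibility of the cubic rules out anything smaller).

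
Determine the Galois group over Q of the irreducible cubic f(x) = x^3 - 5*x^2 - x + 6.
Gal(K/Q) = S_3 (symmetric group of order 6)

Compute the discriminant of x^3 + (-5)*x^2 + (-1)*x + (6): Δ = 2597. Since Δ is not a rational square, the Galois group is not contained in A_3; it must be the full S_3 (irreducibility of the cubic rules out anything smaller).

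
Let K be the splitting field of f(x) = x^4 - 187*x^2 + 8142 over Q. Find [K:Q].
[K:Q] = 4

f factors as (x^2 - 118)(x^2 - 69); the splitting field is K = Q(sqrt(118), sqrt(69)). Since 118, 69, and 8142 are all non-squares in Q, the three subfields Q(sqrt(118)), Q(sqrt(69)), Q(sqrt(8142)) are distinct degree-2 extensions, so [K:Q] = 4 (Klein four Galois group).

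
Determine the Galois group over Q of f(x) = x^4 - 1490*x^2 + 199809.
Gal(K/Q) = Z/2Z (cyclic of order 2)

f factors as (x^2 - 149)(x^2 - 1341), so the splitting field is K = Q(sqrt(149), sqrt(1341)). The squarefree part of 149 is 149 and the squarefree part of 1341 is also 149, so sqrt(149) and sqrt(1341) are both rational multiples of sqrt(149). Hence Q(sqrt(149)) = Q(sqrt(1341)) = Q(sqrt(149)), and the splitting field collapses to a single degree-2 extension with Galois group Z/2Z.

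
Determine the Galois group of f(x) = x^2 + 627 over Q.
Gal(K/Q) = Z/2Z (cyclic of order 2)

x^2 + 627 is irreducible over Q since -627 is not a rational square. The splitting field Q(sqrt(-627)) has degree 2 over Q, and its unique nontrivial automorphism is sqrt(-627) ↦ -sqrt(-627). Hence Gal(Q(sqrt(-627))/Q) = Z/2Z.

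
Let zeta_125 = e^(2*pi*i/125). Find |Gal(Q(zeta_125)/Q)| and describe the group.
|Gal(Q(zeta_125)/Q)| = phi(125) = 100; group ≅ (Z/125Z)^* ≅ Z/100Z

The n-th cyclotomic polynomial Φ_125(x) is the minimal polynomial of zeta_125 over Q and has degree phi(125) = 100. So Q(zeta_125) is a degree-100 Galois extension with Galois group (Z/125Z)^*. (Z/125Z)^* is cyclic since 125 is an odd prime power (or 4). Hence Gal(Q(zeta_125)/Q) ≅ Z/100Z.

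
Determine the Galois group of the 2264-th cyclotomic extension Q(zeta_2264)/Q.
|Gal(Q(zeta_2264)/Q)| = phi(2264) = 1128; group ≅ (Z/2264Z)^* ≅ Z/2Z × Z/2Z × Z/282Z

The n-th cyclotomic polynomial Φ_2264(x) is the minimal polynomial of zeta_2264 over Q and has degree phi(2264) = 1128. So Q(zeta_2264) is a degree-1128 Galois extension with Galois group (Z/2264Z)^*. By CRT, (Z/2264Z)^* ≅ (Z/8Z)^* × (Z/283Z)^*. Each prime-power unit group is (Z/8Z)^* ≅ Z/2Z × Z/2Z; (Z/283Z)^* ≅ Z/282Z. Hence Gal(Q(zeta_2264)/Q) ≅ Z/2Z × Z/2Z × Z/282Z.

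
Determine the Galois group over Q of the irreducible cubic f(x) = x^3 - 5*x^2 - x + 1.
Gal(K/Q) = S_3 (symmetric group of order 6)

Compute the discriminant of x^3 + (-5)*x^2 + (-1)*x + (1): Δ = 592. Since Δ is not a rational square, the Galois group is not contained in A_3; it must be the full S_3 (irreducibility of the cubic rules out anything smaller).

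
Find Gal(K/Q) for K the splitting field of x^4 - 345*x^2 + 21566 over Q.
Gal(K/Q) = V_4 (Klein four-group, Z/2Z × Z/2Z)

f factors as (x^2 - 263)(x^2 - 82), so the splitting field is K = Q(sqrt(263), sqrt(82)). The elements 263, 82, 21566 are all non-squares in Q, so sqrt(263) and sqrt(82) generate independent quadratic extensions. Thus [K:Q] = 4 and Gal(K/Q) is generated by the two order-2 automorphisms sqrt(263) ↦ -sqrt(263) and sqrt(82) ↦ -sqrt(82), giving V_4.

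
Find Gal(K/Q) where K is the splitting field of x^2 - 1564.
Gal(K/Q) = Z/2Z (cyclic of order 2)

x^2 - 1564 is irreducible over Q since 1564 is not a rational square. The splitting field Q(sqrt(1564)) has degree 2 over Q, and its unique nontrivial automorphism is sqrt(1564) ↦ -sqrt(1564). Hence Gal(Q(sqrt(1564))/Q) = Z/2Z.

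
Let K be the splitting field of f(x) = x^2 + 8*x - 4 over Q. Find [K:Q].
[K:Q] = 2

The discriminant of x^2 + (8)*x + (-4) is b^2 - 4c = 64 - (-16) = 80. Since 80 is not a perfect square in Q, the polynomial is irreducible over Q. Its two roots generate a degree-2 extension, so [K:Q] = 2.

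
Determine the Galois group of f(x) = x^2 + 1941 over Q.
Gal(K/Q) = Z/2Z (cyclic of order 2)

x^2 + 1941 is irreducible over Q since -1941 is not a rational square. The splitting field Q(sqrt(-1941)) has degree 2 over Q, and its unique nontrivial automorphism is sqrt(-1941) ↦ -sqrt(-1941). Hence Gal(Q(sqrt(-1941))/Q) = Z/2Z.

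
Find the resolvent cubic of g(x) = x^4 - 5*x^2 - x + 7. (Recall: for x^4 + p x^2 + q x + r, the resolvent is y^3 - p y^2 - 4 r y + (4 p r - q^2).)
h(y) = y^3 + 5*y^2 - 28*y - 141

Identify coefficients: p = -5, q = -1, r = 7.
Plug into h(y) = y^3 - p y^2 - 4 r y + (4 p r - q^2):
  h(y) = y^3 - (-5) y^2 - 4*(7) y + (4*(-5)*(7) - (-1)^2)
       = y^3 + (5) y^2 + (-28) y + (-141).
Simplifying: h(y) = y^3 + 5*y^2 - 28*y - 141.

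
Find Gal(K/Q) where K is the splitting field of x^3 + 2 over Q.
Gal(K/Q) = S_3 (symmetric group of order 6)

Compute the discriminant of x^3 + (0)*x^2 + (0)*x + (2): Δ = -108. Since Δ is not a rational square, the Galois group is not contained in A_3; it must be the full S_3 (irreducibility of the cubic rules out anything smaller).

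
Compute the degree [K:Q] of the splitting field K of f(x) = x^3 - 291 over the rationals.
[K:Q] = 6

x^3 - 291 has one real root r = 291^(1/3) and two complex roots r*zeta_3, r*zeta_3^2 where zeta_3 = e^(2*pi*i/3). The splitting field is Q(r, zeta_3). [Q(r):Q] = 3 and [Q(zeta_3):Q] = 2 with gcd = 1, so [Q(r, zeta_3):Q] = 3 * 2 = 6.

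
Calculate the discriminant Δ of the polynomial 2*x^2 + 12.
Δ = -96

For a quadratic a x^2 + b x + c the discriminant is Δ = b^2 - 4ac = (0)^2 - 4*(2)*(12) = 0 - (96) = -96.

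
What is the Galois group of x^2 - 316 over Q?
Gal(K/Q) = Z/2Z (cyclic of order 2)

x^2 - 316 is irreducible over Q since 316 is not a rational square. The splitting field Q(sqrt(316)) has degree 2 over Q, and its unique nontrivial automorphism is sqrt(316) ↦ -sqrt(316). Hence Gal(Q(sqrt(316))/Q) = Z/2Z.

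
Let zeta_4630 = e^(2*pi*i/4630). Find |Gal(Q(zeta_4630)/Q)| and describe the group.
|Gal(Q(zeta_4630)/Q)| = phi(4630) = 1848; group ≅ (Z/4630Z)^* ≅ Z/4Z × Z/462Z

The n-th cyclotomic polynomial Φ_4630(x) is the minimal polynomial of zeta_4630 over Q and has degree phi(4630) = 1848. So Q(zeta_4630) is a degree-1848 Galois extension with Galois group (Z/4630Z)^*. By CRT, (Z/4630Z)^* ≅ (Z/2Z)^* × (Z/5Z)^* × (Z/463Z)^*. Each prime-power unit group is (Z/2Z)^* ≅ trivial group (order 1); (Z/5Z)^* ≅ Z/4Z; (Z/463Z)^* ≅ Z/462Z. Hence Gal(Q(zeta_4630)/Q) ≅ Z/4Z × Z/462Z.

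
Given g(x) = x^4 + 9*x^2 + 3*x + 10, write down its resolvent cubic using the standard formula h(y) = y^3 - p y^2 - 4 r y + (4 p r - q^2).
h(y) = y^3 - 9*y^2 - 40*y + 351

Identify coefficients: p = 9, q = 3, r = 10.
Plug into h(y) = y^3 - p y^2 - 4 r y + (4 p r - q^2):
  h(y) = y^3 - (9) y^2 - 4*(10) y + (4*(9)*(10) - (3)^2)
       = y^3 + (-9) y^2 + (-40) y + (351).
Simplifying: h(y) = y^3 - 9*y^2 - 40*y + 351.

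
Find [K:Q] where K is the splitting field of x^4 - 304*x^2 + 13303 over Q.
[K:Q] = 4

f factors as (x^2 - 53)(x^2 - 251); the splitting field is K = Q(sqrt(53), sqrt(251)). Since 53, 251, and 13303 are all non-squares in Q, the three subfields Q(sqrt(53)), Q(sqrt(251)), Q(sqrt(13303)) are distinct degree-2 extensions, so [K:Q] = 4 (Klein four Galois group).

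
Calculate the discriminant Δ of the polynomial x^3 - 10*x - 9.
Δ = 1813

For a depressed cubic x^3 + p x + q the discriminant is Δ = -4 p^3 - 27 q^2 = -4*(-10)^3 - 27*(-9)^2 = 4000 - 2187 = 1813.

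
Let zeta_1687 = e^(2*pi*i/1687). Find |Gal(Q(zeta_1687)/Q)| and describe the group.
|Gal(Q(zeta_1687)/Q)| = phi(1687) = 1440; group ≅ (Z/1687Z)^* ≅ Z/6Z × Z/240Z

The n-th cyclotomic polynomial Φ_1687(x) is the minimal polynomial of zeta_1687 over Q and has degree phi(1687) = 1440. So Q(zeta_1687) is a degree-1440 Galois extension with Galois group (Z/1687Z)^*. By CRT, (Z/1687Z)^* ≅ (Z/7Z)^* × (Z/241Z)^*. Each prime-power unit group is (Z/7Z)^* ≅ Z/6Z; (Z/241Z)^* ≅ Z/240Z. Hence Gal(Q(zeta_1687)/Q) ≅ Z/6Z × Z/240Z.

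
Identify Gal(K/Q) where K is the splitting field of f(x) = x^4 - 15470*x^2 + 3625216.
Gal(K/Q) = Z/2Z (cyclic of order 2)

f factors as (x^2 - 15232)(x^2 - 238), so the splitting field is K = Q(sqrt(15232), sqrt(238)). The squarefree part of 15232 is 238 and the squarefree part of 238 is also 238, so sqrt(15232) and sqrt(238) are both rational multiples of sqrt(238). Hence Q(sqrt(15232)) = Q(sqrt(238)) = Q(sqrt(238)), and the splitting field collapses to a single degree-2 extension with Galois group Z/2Z.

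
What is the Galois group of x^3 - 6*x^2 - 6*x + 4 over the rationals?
Gal(K/Q) = S_3 (symmetric group of order 6)

Compute the discriminant of x^3 + (-6)*x^2 + (-6)*x + (4): Δ = 7776. Since Δ is not a rational square, the Galois group is not contained in A_3; it must be the full S_3 (irreducibility of the cubic rules out anything smaller).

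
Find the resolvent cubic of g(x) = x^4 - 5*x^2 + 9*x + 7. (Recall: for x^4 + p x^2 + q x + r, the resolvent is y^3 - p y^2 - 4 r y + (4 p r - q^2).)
h(y) = y^3 + 5*y^2 - 28*y - 221

Identify coefficients: p = -5, q = 9, r = 7.
Plug into h(y) = y^3 - p y^2 - 4 r y + (4 p r - q^2):
  h(y) = y^3 - (-5) y^2 - 4*(7) y + (4*(-5)*(7) - (9)^2)
       = y^3 + (5) y^2 + (-28) y + (-221).
Simplifying: h(y) = y^3 + 5*y^2 - 28*y - 221.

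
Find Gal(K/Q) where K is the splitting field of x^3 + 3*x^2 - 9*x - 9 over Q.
Gal(K/Q) = S_3 (symmetric group of order 6)

Compute the discriminant of x^3 + (3)*x^2 + (-9)*x + (-9): Δ = 6804. Since Δ is not a rational square, the Galois group is not contained in A_3; it must be the full S_3 (irreducibility of the cubic rules out anything smaller).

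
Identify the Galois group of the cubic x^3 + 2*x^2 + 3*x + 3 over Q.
Gal(K/Q) = S_3 (symmetric group of order 6)

Compute the discriminant of x^3 + (2)*x^2 + (3)*x + (3): Δ = -87. Since Δ is not a rational square, the Galois group is not contained in A_3; it must be the full S_3 (irreducibility of the cubic rules out anything smaller).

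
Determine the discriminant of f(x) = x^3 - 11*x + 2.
Δ = 5216

For a depressed cubic x^3 + p x + q the discriminant is Δ = -4 p^3 - 27 q^2 = -4*(-11)^3 - 27*(2)^2 = 5324 - 108 = 5216.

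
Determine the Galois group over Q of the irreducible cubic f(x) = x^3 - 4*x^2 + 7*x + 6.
Gal(K/Q) = S_3 (symmetric group of order 6)

Compute the discriminant of x^3 + (-4)*x^2 + (7)*x + (6): Δ = -3048. Since Δ is not a rational square, the Galois group is not contained in A_3; it must be the full S_3 (irreducibility of the cubic rules out anything smaller).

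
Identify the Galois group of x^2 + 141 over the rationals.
Gal(K/Q) = Z/2Z (cyclic of order 2)

x^2 + 141 is irreducible over Q since -141 is not a rational square. The splitting field Q(sqrt(-141)) has degree 2 over Q, and its unique nontrivial automorphism is sqrt(-141) ↦ -sqrt(-141). Hence Gal(Q(sqrt(-141))/Q) = Z/2Z.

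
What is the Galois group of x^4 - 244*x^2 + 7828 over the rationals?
Gal(K/Q) = V_4 (Klein four-group, Z/2Z × Z/2Z)

f factors as (x^2 - 206)(x^2 - 38), so the splitting field is K = Q(sqrt(206), sqrt(38)). The elements 206, 38, 7828 are all non-squares in Q, so sqrt(206) and sqrt(38) generate independent quadratic extensions. Thus [K:Q] = 4 and Gal(K/Q) is generated by the two order-2 automorphisms sqrt(206) ↦ -sqrt(206) and sqrt(38) ↦ -sqrt(38), giving V_4.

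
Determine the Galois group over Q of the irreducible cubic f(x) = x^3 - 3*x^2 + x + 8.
Gal(K/Q) = S_3 (symmetric group of order 6)

Compute the discriminant of x^3 + (-3)*x^2 + (1)*x + (8): Δ = -1291. Since Δ is not a rational square, the Galois group is not contained in A_3; it must be the full S_3 (irreducibility of the cubic rules out anything smaller).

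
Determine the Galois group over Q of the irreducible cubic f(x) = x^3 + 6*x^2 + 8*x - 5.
Gal(K/Q) = S_3 (symmetric group of order 6)

Compute the discriminant of x^3 + (6)*x^2 + (8)*x + (-5): Δ = -419. Since Δ is not a rational square, the Galois group is not contained in A_3; it must be the full S_3 (irreducibility of the cubic rules out anything smaller).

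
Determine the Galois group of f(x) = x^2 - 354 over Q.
Gal(K/Q) = Z/2Z (cyclic of order 2)

x^2 - 354 is irreducible over Q since 354 is not a rational square. The splitting field Q(sqrt(354)) has degree 2 over Q, and its unique nontrivial automorphism is sqrt(354) ↦ -sqrt(354). Hence Gal(Q(sqrt(354))/Q) = Z/2Z.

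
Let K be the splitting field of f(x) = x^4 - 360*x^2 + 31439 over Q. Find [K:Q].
[K:Q] = 4

f factors as (x^2 - 211)(x^2 - 149); the splitting field is K = Q(sqrt(211), sqrt(149)). Since 211, 149, and 31439 are all non-squares in Q, the three subfields Q(sqrt(211)), Q(sqrt(149)), Q(sqrt(31439)) are distinct degree-2 extensions, so [K:Q] = 4 (Klein four Galois group).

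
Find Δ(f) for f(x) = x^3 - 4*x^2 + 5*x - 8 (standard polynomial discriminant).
Δ = -996

For x^3 + a x^2 + b x + c the discriminant is Δ = 18 a b c - 4 a^3 c + a^2 b^2 - 4 b^3 - 27 c^2.
Plug a = -4, b = 5, c = -8:
  18*(-4)*(5)*(-8) - 4*(-4)^3*(-8) + (-4)^2*(5)^2 - 4*(5)^3 - 27*(-8)^2
  = 2880 + (-2048) + 400 + (-500) + (-1728)
  = -996.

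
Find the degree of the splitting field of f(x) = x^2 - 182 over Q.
[K:Q] = 2

The polynomial x^2 - 182 is irreducible over Q since 182 is not a perfect square. Its splitting field is Q(sqrt(182)), which has degree 2 over Q.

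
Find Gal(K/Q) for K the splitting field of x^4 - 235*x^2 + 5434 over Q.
Gal(K/Q) = V_4 (Klein four-group, Z/2Z × Z/2Z)

f factors as (x^2 - 26)(x^2 - 209), so the splitting field is K = Q(sqrt(26), sqrt(209)). The elements 26, 209, 5434 are all non-squares in Q, so sqrt(26) and sqrt(209) generate independent quadratic extensions. Thus [K:Q] = 4 and Gal(K/Q) is generated by the two order-2 automorphisms sqrt(26) ↦ -sqrt(26) and sqrt(209) ↦ -sqrt(209), giving V_4.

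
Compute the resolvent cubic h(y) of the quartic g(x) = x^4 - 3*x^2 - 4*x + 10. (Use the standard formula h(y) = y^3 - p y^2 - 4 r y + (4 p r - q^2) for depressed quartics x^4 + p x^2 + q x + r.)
h(y) = y^3 + 3*y^2 - 40*y - 136

Identify coefficients: p = -3, q = -4, r = 10.
Plug into h(y) = y^3 - p y^2 - 4 r y + (4 p r - q^2):
  h(y) = y^3 - (-3) y^2 - 4*(10) y + (4*(-3)*(10) - (-4)^2)
       = y^3 + (3) y^2 + (-40) y + (-136).
Simplifying: h(y) = y^3 + 3*y^2 - 40*y - 136.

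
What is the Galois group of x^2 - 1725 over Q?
Gal(K/Q) = Z/2Z (cyclic of order 2)

x^2 - 1725 is irreducible over Q since 1725 is not a rational square. The splitting field Q(sqrt(1725)) has degree 2 over Q, and its unique nontrivial automorphism is sqrt(1725) ↦ -sqrt(1725). Hence Gal(Q(sqrt(1725))/Q) = Z/2Z.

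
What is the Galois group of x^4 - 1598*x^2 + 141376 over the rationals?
Gal(K/Q) = Z/2Z (cyclic of order 2)

f factors as (x^2 - 94)(x^2 - 1504), so the splitting field is K = Q(sqrt(94), sqrt(1504)). The squarefree part of 94 is 94 and the squarefree part of 1504 is also 94, so sqrt(94) and sqrt(1504) are both rational multiples of sqrt(94). Hence Q(sqrt(94)) = Q(sqrt(1504)) = Q(sqrt(94)), and the splitting field collapses to a single degree-2 extension with Galois group Z/2Z.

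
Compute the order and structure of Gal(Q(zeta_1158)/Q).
|Gal(Q(zeta_1158)/Q)| = phi(1158) = 384; group ≅ (Z/1158Z)^* ≅ Z/2Z × Z/192Z

The n-th cyclotomic polynomial Φ_1158(x) is the minimal polynomial of zeta_1158 over Q and has degree phi(1158) = 384. So Q(zeta_1158) is a degree-384 Galois extension with Galois group (Z/1158Z)^*. By CRT, (Z/1158Z)^* ≅ (Z/2Z)^* × (Z/3Z)^* × (Z/193Z)^*. Each prime-power unit group is (Z/2Z)^* ≅ trivial group (order 1); (Z/3Z)^* ≅ Z/2Z; (Z/193Z)^* ≅ Z/192Z. Hence Gal(Q(zeta_1158)/Q) ≅ Z/2Z × Z/192Z.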